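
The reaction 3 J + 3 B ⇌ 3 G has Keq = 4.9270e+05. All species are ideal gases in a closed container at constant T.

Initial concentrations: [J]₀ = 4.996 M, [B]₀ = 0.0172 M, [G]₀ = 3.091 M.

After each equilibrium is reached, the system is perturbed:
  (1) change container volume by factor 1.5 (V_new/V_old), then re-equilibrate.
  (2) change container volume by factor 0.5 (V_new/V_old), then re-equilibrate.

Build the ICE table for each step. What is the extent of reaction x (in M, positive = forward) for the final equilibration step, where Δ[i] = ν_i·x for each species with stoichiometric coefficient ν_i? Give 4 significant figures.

Q₀ = 4.6542e+04 vs Keq = 4.9270e+05 ⇒ Q<K, forward
Step 1:
                  J         B         G
  Initial     4.996    0.0172     3.091
  Change  -0.009328 -0.009328  0.009328
  Equil       4.987  0.007872       3.1
  solve Keq expr → x = 0.003109; check Q = 4.9270e+05
Then change container volume by factor 1.5 (V_new/V_old).
Step 2:
                  J         B         G
  Initial     3.324  0.005248     2.067
  Change   0.002608  0.002608 -0.002608
  Equil       3.327  0.007856     2.064
  solve Keq expr → x = -8.6927e-04; check Q = 4.9270e+05
Then change container volume by factor 0.5 (V_new/V_old).
Step 3:
                  J         B         G
  Initial     6.654   0.01571     4.129
  Change  -0.007831 -0.007831  0.007831
  Equil       6.646   0.00788     4.136
  solve Keq expr → x = 0.00261; check Q = 4.9270e+05

x = 0.00261 M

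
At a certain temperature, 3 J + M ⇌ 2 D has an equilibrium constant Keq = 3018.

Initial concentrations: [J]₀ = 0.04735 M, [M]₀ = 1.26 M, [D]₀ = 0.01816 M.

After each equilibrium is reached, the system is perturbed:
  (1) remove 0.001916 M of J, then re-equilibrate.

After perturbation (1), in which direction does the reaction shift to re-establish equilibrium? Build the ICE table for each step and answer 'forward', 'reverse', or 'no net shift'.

Q₀ = 2.465 vs Keq = 3018 ⇒ Q<K, forward
Step 1:
                  J         M         D
  Initial   0.04735      1.26   0.01816
  Change   -0.03929   -0.0131    0.0262
  Equil    0.008056     1.247   0.04436
  solve Keq expr → x = 0.0131; check Q = 3018
Then remove 0.001916 M of J.
Step 2:
                  J         M         D
  Initial   0.00614     1.247   0.04436
  Change   0.001771 5.9038e-04 -0.001181
  Equil    0.007911     1.247   0.04318
  solve Keq expr → x = -5.9038e-04; check Q = 3018

Direction: reverse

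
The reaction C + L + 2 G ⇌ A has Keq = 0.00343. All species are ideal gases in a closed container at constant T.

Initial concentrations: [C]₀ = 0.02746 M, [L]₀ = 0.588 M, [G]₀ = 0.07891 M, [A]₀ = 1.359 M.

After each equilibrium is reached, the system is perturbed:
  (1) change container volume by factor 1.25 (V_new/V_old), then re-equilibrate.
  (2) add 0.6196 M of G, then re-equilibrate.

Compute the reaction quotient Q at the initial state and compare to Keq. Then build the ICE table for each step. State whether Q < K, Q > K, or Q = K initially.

Q₀ = 1.3517e+04 vs Keq = 0.00343 ⇒ Q>K, reverse
Step 1:
                  C         L         G         A
  Initial   0.02746     0.588   0.07891     1.359
  Change      1.298     1.298     2.595    -1.298
  Equil       1.325     1.886     2.674    0.0613
  solve Keq expr → x = -1.298; check Q = 0.00343
Then change container volume by factor 1.25 (V_new/V_old).
Step 2:
                  C         L         G         A
  Initial      1.06     1.509     2.139   0.04904
  Change    0.02196   0.02196   0.04392  -0.02196
  Equil       1.082     1.531     2.183   0.02708
  solve Keq expr → x = -0.02196; check Q = 0.00343
Then add 0.6196 M of G.
Step 3:
                  C         L         G         A
  Initial     1.082     1.531     2.803   0.02708
  Change   -0.01551  -0.01551  -0.03101   0.01551
  Equil       1.067     1.515     2.772   0.04259
  solve Keq expr → x = 0.01551; check Q = 0.00343

Q₀ = 1.3517e+04; Q > K (proceeds reverse)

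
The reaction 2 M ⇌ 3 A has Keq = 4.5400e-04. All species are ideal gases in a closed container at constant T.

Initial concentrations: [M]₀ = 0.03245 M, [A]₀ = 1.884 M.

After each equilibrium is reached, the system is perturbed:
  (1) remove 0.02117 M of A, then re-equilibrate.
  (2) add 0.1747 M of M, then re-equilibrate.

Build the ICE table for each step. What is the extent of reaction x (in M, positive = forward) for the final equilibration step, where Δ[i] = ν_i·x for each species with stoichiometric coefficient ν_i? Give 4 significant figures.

x = 0.002651 M

Q₀ = 6351 vs Keq = 4.5400e-04 ⇒ Q>K, reverse
Step 1:
                   M          A
  Initial    0.03245      1.884
  Change       1.197     -1.796
  Equil         1.23    0.08821
  solve Keq expr → x = -0.5986; check Q = 4.5400e-04
Then remove 0.02117 M of A.
Step 2:
                   M          A
  Initial       1.23    0.06704
  Change    -0.01368    0.02051
  Equil        1.216    0.08756
  solve Keq expr → x = 0.006838; check Q = 4.5400e-04
Then add 0.1747 M of M.
Step 3:
                   M          A
  Initial      1.391    0.08756
  Change   -0.005303   0.007954
  Equil        1.385    0.09551
  solve Keq expr → x = 0.002651; check Q = 4.5400e-04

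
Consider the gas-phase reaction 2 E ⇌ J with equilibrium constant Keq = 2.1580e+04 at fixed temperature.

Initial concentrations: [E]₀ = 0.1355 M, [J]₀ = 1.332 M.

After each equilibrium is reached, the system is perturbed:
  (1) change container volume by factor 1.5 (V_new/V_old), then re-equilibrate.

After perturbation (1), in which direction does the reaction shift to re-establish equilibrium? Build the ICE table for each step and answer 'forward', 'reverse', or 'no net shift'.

Direction: reverse

Q₀ = 72.55 vs Keq = 2.1580e+04 ⇒ Q<K, forward
Step 1:
                    E           J
  I            0.1355       1.332
  C           -0.1275     0.06373
  E          0.008042       1.396
  solve Keq expr → x = 0.06373; check Q = 2.1580e+04
Then change container volume by factor 1.5 (V_new/V_old).
Step 2:
                    E           J
  I          0.005361      0.9305
  C          0.001203 -6.0142e-04
  E          0.006564      0.9299
  solve Keq expr → x = -6.0142e-04; check Q = 2.1580e+04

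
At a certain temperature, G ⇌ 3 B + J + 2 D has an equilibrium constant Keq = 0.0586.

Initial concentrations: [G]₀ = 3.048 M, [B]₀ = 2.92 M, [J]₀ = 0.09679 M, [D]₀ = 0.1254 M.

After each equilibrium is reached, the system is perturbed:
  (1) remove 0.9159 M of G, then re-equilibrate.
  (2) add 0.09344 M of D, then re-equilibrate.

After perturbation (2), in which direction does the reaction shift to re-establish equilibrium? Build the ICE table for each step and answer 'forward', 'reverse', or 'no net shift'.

Direction: reverse

Q₀ = 0.01243 vs Keq = 0.0586 ⇒ Q<K, forward
Step 1:
                   G          B          J          D
  Initial      3.048       2.92    0.09679     0.1254
  Change    -0.04281     0.1284    0.04281    0.08562
  Equil        3.005      3.048     0.1396      0.211
  solve Keq expr → x = 0.04281; check Q = 0.0586
Then remove 0.9159 M of G.
Step 2:
                   G          B          J          D
  Initial      2.089      3.048     0.1396      0.211
  Change     0.01172   -0.03515   -0.01172   -0.02344
  Equil        2.101      3.013     0.1279     0.1876
  solve Keq expr → x = -0.01172; check Q = 0.0586
Then add 0.09344 M of D.
Step 3:
                   G          B          J          D
  Initial      2.101      3.013     0.1279      0.281
  Change      0.0286   -0.08579    -0.0286    -0.0572
  Equil         2.13      2.927    0.09928     0.2238
  solve Keq expr → x = -0.0286; check Q = 0.0586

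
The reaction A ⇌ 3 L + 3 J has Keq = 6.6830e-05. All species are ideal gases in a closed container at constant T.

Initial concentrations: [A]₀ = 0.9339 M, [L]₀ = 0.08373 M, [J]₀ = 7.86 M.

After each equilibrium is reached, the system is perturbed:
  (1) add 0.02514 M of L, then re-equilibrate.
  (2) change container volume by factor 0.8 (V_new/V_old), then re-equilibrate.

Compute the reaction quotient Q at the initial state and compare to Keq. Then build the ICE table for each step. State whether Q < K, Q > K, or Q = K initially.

Q₀ = 0.3052; Q > K (proceeds reverse)

Q₀ = 0.3052 vs Keq = 6.6830e-05 ⇒ Q>K, reverse
Step 1:
                   A          L          J
  I           0.9339    0.08373       7.86
  C           0.0262   -0.07859   -0.07859
  E           0.9601   0.005145      7.781
  solve Keq expr → x = -0.0262; check Q = 6.6830e-05
Then add 0.02514 M of L.
Step 2:
                   A          L          J
  I           0.9601    0.03028      7.781
  C         0.008369   -0.02511   -0.02511
  E           0.9685   0.005176      7.756
  solve Keq expr → x = -0.008369; check Q = 6.6830e-05
Then change container volume by factor 0.8 (V_new/V_old).
Step 3:
                   A          L          J
  I            1.211   0.006471      9.695
  C       6.6929e-04  -0.002008  -0.002008
  E            1.211   0.004463      9.693
  solve Keq expr → x = -6.6929e-04; check Q = 6.6830e-05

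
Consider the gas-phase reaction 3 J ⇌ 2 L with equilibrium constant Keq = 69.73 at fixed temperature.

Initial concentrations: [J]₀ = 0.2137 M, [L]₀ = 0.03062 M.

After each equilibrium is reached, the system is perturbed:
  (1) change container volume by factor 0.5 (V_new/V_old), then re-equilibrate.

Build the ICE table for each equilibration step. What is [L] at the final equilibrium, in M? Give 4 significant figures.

[L]_eq = 0.2773 M

Q₀ = 0.09607 vs Keq = 69.73 ⇒ Q<K, forward
Step 1:
                   J          L
  init        0.2137    0.03062
  Δ           -0.151     0.1006
  eq         0.06275     0.1313
  solve Keq expr → x = 0.05032; check Q = 69.73
Then change container volume by factor 0.5 (V_new/V_old).
Step 2:
                   J          L
  init        0.1255     0.2625
  Δ         -0.02218    0.01479
  eq          0.1033     0.2773
  solve Keq expr → x = 0.007394; check Q = 69.73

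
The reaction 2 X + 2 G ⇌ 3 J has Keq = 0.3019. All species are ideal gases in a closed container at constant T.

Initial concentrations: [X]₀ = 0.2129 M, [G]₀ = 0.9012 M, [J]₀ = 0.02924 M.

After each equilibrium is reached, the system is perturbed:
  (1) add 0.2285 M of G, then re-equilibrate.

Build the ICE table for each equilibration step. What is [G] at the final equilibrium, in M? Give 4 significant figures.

Q₀ = 6.7911e-04 vs Keq = 0.3019 ⇒ Q<K, forward
Step 1:
                    X           G           J
  init         0.2129      0.9012     0.02924
  Δ          -0.08166    -0.08166      0.1225
  eq           0.1312      0.8195      0.1517
  solve Keq expr → x = 0.04083; check Q = 0.3019
Then add 0.2285 M of G.
Step 2:
                    X           G           J
  init         0.1312       1.048      0.1517
  Δ          -0.01069    -0.01069     0.01604
  eq           0.1206       1.037      0.1678
  solve Keq expr → x = 0.005345; check Q = 0.3019

[G]_eq = 1.037 M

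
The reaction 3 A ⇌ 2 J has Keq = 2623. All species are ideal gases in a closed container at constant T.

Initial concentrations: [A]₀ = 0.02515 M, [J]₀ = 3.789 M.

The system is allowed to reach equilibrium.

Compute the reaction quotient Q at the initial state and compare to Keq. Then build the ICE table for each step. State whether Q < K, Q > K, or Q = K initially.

Q₀ = 9.0248e+05 vs Keq = 2623 ⇒ Q>K, reverse
Step 1:
                  A         J
  I         0.02515     3.789
  C           0.148  -0.09867
  E          0.1732      3.69
  solve Keq expr → x = -0.04934; check Q = 2623

Q₀ = 9.0248e+05; Q > K (proceeds reverse)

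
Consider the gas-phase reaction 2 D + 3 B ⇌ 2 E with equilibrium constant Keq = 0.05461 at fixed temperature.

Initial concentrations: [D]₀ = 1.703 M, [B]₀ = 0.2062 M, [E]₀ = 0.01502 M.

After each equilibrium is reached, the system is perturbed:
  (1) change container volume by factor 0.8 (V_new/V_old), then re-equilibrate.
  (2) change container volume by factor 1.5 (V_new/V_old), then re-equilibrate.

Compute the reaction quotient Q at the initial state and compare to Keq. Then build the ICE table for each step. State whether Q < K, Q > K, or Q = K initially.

Q₀ = 0.008872 vs Keq = 0.05461 ⇒ Q<K, forward
Step 1:
                  D         B         E
  I           1.703    0.2062   0.01502
  C        -0.01574  -0.02361   0.01574
  E           1.687    0.1826   0.03076
  solve Keq expr → x = 0.007871; check Q = 0.05461
Then change container volume by factor 0.8 (V_new/V_old).
Step 2:
                  D         B         E
  I           2.109    0.2282   0.03845
  C         -0.0099  -0.01485    0.0099
  E           2.099    0.2134   0.04835
  solve Keq expr → x = 0.00495; check Q = 0.05461
Then change container volume by factor 1.5 (V_new/V_old).
Step 3:
                  D         B         E
  I           1.399    0.1423   0.03224
  C         0.01129   0.01694  -0.01129
  E           1.411    0.1592   0.02094
  solve Keq expr → x = -0.005647; check Q = 0.05461

Q₀ = 0.008872; Q < K (proceeds forward)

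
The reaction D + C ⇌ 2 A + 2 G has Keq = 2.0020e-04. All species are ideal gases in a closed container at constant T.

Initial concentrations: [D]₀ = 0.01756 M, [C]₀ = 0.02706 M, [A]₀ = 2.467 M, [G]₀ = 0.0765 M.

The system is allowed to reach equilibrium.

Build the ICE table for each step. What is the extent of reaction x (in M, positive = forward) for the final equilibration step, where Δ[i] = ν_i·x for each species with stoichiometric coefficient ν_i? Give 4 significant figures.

x = -0.03807 M

Q₀ = 74.96 vs Keq = 2.0020e-04 ⇒ Q>K, reverse
Step 1:
                  D         C         A         G
  I         0.01756   0.02706     2.467    0.0765
  C         0.03807   0.03807  -0.07614  -0.07614
  E         0.05563   0.06513     2.391 3.5624e-04
  solve Keq expr → x = -0.03807; check Q = 2.0020e-04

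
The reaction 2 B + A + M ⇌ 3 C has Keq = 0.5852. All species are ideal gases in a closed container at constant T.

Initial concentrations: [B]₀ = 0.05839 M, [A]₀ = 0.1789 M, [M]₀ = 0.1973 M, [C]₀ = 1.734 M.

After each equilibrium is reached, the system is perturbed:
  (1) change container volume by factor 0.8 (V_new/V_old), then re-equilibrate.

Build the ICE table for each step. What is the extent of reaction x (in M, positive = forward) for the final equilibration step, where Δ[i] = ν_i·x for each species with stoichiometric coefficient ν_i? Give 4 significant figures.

Q₀ = 4.3324e+04 vs Keq = 0.5852 ⇒ Q>K, reverse
Step 1:
                    B           A           M           C
  Initial     0.05839      0.1789      0.1973       1.734
  Change       0.8017      0.4008      0.4008      -1.203
  Equil        0.8601      0.5797      0.5981      0.5315
  solve Keq expr → x = -0.4008; check Q = 0.5852
Then change container volume by factor 0.8 (V_new/V_old).
Step 2:
                    B           A           M           C
  Initial       1.075      0.7247      0.7477      0.6643
  Change     -0.02264    -0.01132    -0.01132     0.03396
  Equil         1.052      0.7134      0.7364      0.6983
  solve Keq expr → x = 0.01132; check Q = 0.5852

x = 0.01132 M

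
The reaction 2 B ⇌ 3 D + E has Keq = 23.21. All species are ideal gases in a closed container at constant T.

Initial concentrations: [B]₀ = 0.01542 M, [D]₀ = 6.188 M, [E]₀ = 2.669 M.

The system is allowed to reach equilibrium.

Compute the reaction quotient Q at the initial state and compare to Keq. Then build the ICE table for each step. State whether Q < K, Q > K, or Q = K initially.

Q₀ = 2.6597e+06; Q > K (proceeds reverse)

Q₀ = 2.6597e+06 vs Keq = 23.21 ⇒ Q>K, reverse
Step 1:
                    B           D           E
  init        0.01542       6.188       2.669
  Δ             1.793      -2.689     -0.8965
  eq            1.808       3.499       1.773
  solve Keq expr → x = -0.8965; check Q = 23.21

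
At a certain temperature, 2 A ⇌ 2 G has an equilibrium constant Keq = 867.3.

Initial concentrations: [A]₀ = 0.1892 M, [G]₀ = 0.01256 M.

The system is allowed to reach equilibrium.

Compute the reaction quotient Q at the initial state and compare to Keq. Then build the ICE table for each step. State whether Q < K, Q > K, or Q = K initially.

Q₀ = 0.004407 vs Keq = 867.3 ⇒ Q<K, forward
Step 1:
                   A          G
  init        0.1892    0.01256
  Δ          -0.1826     0.1826
  eq        0.006626     0.1951
  solve Keq expr → x = 0.09129; check Q = 867.3

Q₀ = 0.004407; Q < K (proceeds forward)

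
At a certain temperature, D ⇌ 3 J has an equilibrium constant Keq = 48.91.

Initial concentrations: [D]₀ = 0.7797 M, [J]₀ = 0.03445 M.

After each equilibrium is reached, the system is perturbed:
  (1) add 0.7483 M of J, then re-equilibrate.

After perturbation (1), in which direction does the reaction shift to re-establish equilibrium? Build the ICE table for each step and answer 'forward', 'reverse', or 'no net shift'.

Q₀ = 5.2437e-05 vs Keq = 48.91 ⇒ Q<K, forward
Step 1:
                   D          J
  I           0.7797    0.03445
  C          -0.6324      1.897
  E           0.1473      1.932
  solve Keq expr → x = 0.6324; check Q = 48.91
Then add 0.7483 M of J.
Step 2:
                   D          J
  I           0.1473       2.68
  C            0.114    -0.3419
  E           0.2613      2.338
  solve Keq expr → x = -0.114; check Q = 48.91

Direction: reverse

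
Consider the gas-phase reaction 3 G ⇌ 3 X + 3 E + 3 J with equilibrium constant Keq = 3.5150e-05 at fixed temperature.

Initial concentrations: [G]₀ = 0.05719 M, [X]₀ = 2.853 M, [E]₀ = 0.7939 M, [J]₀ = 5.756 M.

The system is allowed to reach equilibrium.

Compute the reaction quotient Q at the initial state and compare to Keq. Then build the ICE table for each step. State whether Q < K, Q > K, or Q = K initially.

Q₀ = 1.1847e+07 vs Keq = 3.5150e-05 ⇒ Q>K, reverse
Step 1:
                   G          X          E          J
  init       0.05719      2.853     0.7939      5.756
  Δ           0.7912    -0.7912    -0.7912    -0.7912
  eq          0.8484      2.062   0.002715      4.965
  solve Keq expr → x = -0.2637; check Q = 3.5150e-05

Q₀ = 1.1847e+07; Q > K (proceeds reverse)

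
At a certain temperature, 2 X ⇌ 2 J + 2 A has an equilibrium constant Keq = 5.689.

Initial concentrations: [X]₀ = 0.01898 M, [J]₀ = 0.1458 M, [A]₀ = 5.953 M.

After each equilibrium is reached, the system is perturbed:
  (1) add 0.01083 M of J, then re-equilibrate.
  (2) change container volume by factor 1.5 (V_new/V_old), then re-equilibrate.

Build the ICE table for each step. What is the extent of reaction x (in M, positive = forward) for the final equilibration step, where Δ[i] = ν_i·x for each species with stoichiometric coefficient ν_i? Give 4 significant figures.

Q₀ = 2091 vs Keq = 5.689 ⇒ Q>K, reverse
Step 1:
                    X           J           A
  I           0.01898      0.1458       5.953
  C            0.0981     -0.0981     -0.0981
  E            0.1171      0.0477       5.855
  solve Keq expr → x = -0.04905; check Q = 5.689
Then add 0.01083 M of J.
Step 2:
                    X           J           A
  I            0.1171     0.05853       5.855
  C          0.007648   -0.007648   -0.007648
  E            0.1247     0.05088       5.847
  solve Keq expr → x = -0.003824; check Q = 5.689
Then change container volume by factor 1.5 (V_new/V_old).
Step 3:
                    X           J           A
  I           0.08315     0.03392       3.898
  C          -0.01045     0.01045     0.01045
  E           0.07271     0.04437       3.909
  solve Keq expr → x = 0.005224; check Q = 5.689

x = 0.005224 M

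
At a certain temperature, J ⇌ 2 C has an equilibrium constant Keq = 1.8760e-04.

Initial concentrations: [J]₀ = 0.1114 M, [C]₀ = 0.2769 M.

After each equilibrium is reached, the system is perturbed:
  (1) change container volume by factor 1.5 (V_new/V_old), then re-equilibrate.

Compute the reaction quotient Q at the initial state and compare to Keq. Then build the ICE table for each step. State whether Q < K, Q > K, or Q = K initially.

Q₀ = 0.6883; Q > K (proceeds reverse)

Q₀ = 0.6883 vs Keq = 1.8760e-04 ⇒ Q>K, reverse
Step 1:
                  J         C
  I          0.1114    0.2769
  C          0.1351   -0.2701
  E          0.2465    0.0068
  solve Keq expr → x = -0.1351; check Q = 1.8760e-04
Then change container volume by factor 1.5 (V_new/V_old).
Step 2:
                  J         C
  I          0.1643  0.004533
  C       -5.0512e-04   0.00101
  E          0.1638  0.005543
  solve Keq expr → x = 5.0512e-04; check Q = 1.8760e-04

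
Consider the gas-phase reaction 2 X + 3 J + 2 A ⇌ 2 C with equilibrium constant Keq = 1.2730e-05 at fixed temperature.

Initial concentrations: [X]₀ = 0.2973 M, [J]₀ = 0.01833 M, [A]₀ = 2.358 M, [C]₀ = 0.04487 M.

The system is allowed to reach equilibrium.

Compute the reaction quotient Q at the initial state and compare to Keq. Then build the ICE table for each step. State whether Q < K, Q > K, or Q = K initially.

Q₀ = 665.2 vs Keq = 1.2730e-05 ⇒ Q>K, reverse
Step 1:
                    X           J           A           C
  I            0.2973     0.01833       2.358     0.04487
  C            0.0448     0.06719      0.0448     -0.0448
  E            0.3421     0.08552       2.403  7.3353e-05
  solve Keq expr → x = -0.0224; check Q = 1.2730e-05

Q₀ = 665.2; Q > K (proceeds reverse)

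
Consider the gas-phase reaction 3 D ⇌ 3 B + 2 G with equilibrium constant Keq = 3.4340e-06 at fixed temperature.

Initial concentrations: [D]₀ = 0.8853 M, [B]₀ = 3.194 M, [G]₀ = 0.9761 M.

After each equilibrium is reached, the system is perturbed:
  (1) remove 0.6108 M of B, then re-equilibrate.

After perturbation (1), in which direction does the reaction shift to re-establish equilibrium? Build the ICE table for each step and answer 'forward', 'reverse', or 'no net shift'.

Direction: forward

Q₀ = 44.74 vs Keq = 3.4340e-06 ⇒ Q>K, reverse
Step 1:
                  D         B         G
  Initial    0.8853     3.194    0.9761
  Change       1.46     -1.46   -0.9732
  Equil       2.345     1.734  0.002914
  solve Keq expr → x = -0.4866; check Q = 3.4340e-06
Then remove 0.6108 M of B.
Step 2:
                  D         B         G
  Initial     2.345     1.123  0.002914
  Change  -0.003947  0.003947  0.002632
  Equil       2.341     1.127  0.005545
  solve Keq expr → x = 0.001316; check Q = 3.4340e-06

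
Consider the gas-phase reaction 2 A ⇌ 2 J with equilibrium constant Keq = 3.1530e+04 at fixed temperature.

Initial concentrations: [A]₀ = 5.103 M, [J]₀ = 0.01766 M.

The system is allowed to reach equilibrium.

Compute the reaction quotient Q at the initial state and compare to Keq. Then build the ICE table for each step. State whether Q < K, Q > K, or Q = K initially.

Q₀ = 1.1977e-05; Q < K (proceeds forward)

Q₀ = 1.1977e-05 vs Keq = 3.1530e+04 ⇒ Q<K, forward
Step 1:
                  A         J
  init        5.103   0.01766
  Δ          -5.074     5.074
  eq        0.02868     5.092
  solve Keq expr → x = 2.537; check Q = 3.1530e+04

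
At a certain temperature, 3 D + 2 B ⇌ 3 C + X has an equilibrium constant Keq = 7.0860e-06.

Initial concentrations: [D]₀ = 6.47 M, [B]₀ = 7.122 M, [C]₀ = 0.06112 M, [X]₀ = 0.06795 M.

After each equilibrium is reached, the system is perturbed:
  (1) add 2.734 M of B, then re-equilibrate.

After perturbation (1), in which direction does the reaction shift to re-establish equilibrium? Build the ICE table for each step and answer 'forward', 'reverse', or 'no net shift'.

Q₀ = 1.1293e-09 vs Keq = 7.0860e-06 ⇒ Q<K, forward
Step 1:
                    D           B           C           X
  Initial        6.47       7.122     0.06112     0.06795
  Change       -0.573      -0.382       0.573       0.191
  Equil         5.897        6.74      0.6341      0.2589
  solve Keq expr → x = 0.191; check Q = 7.0860e-06
Then add 2.734 M of B.
Step 2:
                    D           B           C           X
  Initial       5.897       9.474      0.6341      0.2589
  Change      -0.1094    -0.07294      0.1094     0.03647
  Equil         5.788       9.401      0.7435      0.2954
  solve Keq expr → x = 0.03647; check Q = 7.0860e-06

Direction: forward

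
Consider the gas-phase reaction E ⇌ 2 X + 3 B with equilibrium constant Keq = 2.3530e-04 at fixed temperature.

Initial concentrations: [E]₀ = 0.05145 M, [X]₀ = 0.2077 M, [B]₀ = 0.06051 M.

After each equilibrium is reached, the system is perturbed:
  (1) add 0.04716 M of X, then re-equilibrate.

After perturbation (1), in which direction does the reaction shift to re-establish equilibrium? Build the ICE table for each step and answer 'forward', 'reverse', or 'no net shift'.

Direction: reverse

Q₀ = 1.8577e-04 vs Keq = 2.3530e-04 ⇒ Q<K, forward
Step 1:
                  E         X         B
  Initial   0.05145    0.2077   0.06051
  Change  -0.001292  0.002583  0.003875
  Equil     0.05016    0.2103   0.06439
  solve Keq expr → x = 0.001292; check Q = 2.3530e-04
Then add 0.04716 M of X.
Step 2:
                  E         X         B
  Initial   0.05016    0.2574   0.06439
  Change   0.002215  -0.00443 -0.006645
  Equil     0.05237     0.253   0.05774
  solve Keq expr → x = -0.002215; check Q = 2.3530e-04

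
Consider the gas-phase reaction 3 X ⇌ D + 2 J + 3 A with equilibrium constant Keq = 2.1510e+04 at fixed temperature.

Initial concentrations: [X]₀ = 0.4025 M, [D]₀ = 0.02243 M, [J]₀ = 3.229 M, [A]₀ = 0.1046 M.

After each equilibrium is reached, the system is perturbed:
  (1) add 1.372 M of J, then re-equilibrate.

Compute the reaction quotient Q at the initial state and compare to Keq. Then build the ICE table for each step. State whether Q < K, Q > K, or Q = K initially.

Q₀ = 0.004105; Q < K (proceeds forward)

Q₀ = 0.004105 vs Keq = 2.1510e+04 ⇒ Q<K, forward
Step 1:
                    X           D           J           A
  Initial      0.4025     0.02243       3.229      0.1046
  Change      -0.3812      0.1271      0.2541      0.3812
  Equil        0.0213      0.1495       3.483      0.4858
  solve Keq expr → x = 0.1271; check Q = 2.1510e+04
Then add 1.372 M of J.
Step 2:
                    X           D           J           A
  Initial      0.0213      0.1495       4.855      0.4858
  Change     0.004903   -0.001634   -0.003269   -0.004903
  Equil       0.02621      0.1479       4.852      0.4809
  solve Keq expr → x = -0.001634; check Q = 2.1510e+04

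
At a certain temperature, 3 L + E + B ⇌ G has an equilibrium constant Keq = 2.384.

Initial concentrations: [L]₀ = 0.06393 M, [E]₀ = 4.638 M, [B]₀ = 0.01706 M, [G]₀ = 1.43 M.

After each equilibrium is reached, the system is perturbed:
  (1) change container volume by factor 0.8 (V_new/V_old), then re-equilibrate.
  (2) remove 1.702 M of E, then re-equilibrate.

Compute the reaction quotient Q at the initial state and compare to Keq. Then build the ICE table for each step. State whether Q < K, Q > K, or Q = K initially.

Q₀ = 6.9169e+04; Q > K (proceeds reverse)

Q₀ = 6.9169e+04 vs Keq = 2.384 ⇒ Q>K, reverse
Step 1:
                  L         E         B         G
  init      0.06393     4.638   0.01706      1.43
  Δ          0.6858    0.2286    0.2286   -0.2286
  eq         0.7498     4.867    0.2457     1.201
  solve Keq expr → x = -0.2286; check Q = 2.384
Then change container volume by factor 0.8 (V_new/V_old).
Step 2:
                  L         E         B         G
  init       0.9372     6.083    0.3071     1.502
  Δ         -0.1775  -0.05918  -0.05918   0.05918
  eq         0.7597     6.024    0.2479     1.561
  solve Keq expr → x = 0.05918; check Q = 2.384
Then remove 1.702 M of E.
Step 3:
                  L         E         B         G
  init       0.7597     4.322    0.2479     1.561
  Δ         0.06171   0.02057   0.02057  -0.02057
  eq         0.8214     4.343    0.2685      1.54
  solve Keq expr → x = -0.02057; check Q = 2.384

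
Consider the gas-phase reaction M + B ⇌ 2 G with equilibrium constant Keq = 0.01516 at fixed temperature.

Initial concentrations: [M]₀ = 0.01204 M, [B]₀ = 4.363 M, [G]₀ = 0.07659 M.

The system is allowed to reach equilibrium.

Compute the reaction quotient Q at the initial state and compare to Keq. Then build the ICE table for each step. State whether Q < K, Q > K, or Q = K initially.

Q₀ = 0.1117; Q > K (proceeds reverse)

Q₀ = 0.1117 vs Keq = 0.01516 ⇒ Q>K, reverse
Step 1:
                   M          B          G
  Initial    0.01204      4.363    0.07659
  Change     0.01652    0.01652   -0.03304
  Equil      0.02856       4.38    0.04355
  solve Keq expr → x = -0.01652; check Q = 0.01516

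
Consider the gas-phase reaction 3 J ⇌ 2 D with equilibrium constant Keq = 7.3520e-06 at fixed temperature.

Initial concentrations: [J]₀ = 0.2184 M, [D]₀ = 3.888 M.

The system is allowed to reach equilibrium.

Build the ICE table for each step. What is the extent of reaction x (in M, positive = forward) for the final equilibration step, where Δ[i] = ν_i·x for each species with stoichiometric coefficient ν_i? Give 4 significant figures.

x = -1.924 M

Q₀ = 1451 vs Keq = 7.3520e-06 ⇒ Q>K, reverse
Step 1:
                  J         D
  I          0.2184     3.888
  C           5.772    -3.848
  E           5.991   0.03976
  solve Keq expr → x = -1.924; check Q = 7.3520e-06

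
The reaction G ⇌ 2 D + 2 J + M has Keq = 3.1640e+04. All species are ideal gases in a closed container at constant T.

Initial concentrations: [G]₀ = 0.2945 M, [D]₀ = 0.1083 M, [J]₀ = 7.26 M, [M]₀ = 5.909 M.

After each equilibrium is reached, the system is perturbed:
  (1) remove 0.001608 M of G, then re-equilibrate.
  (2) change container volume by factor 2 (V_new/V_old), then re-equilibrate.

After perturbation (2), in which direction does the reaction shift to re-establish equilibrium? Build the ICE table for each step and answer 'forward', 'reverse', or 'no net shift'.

Direction: forward

Q₀ = 12.4 vs Keq = 3.1640e+04 ⇒ Q<K, forward
Step 1:
                  G         D         J         M
  I          0.2945    0.1083      7.26     5.909
  C         -0.2888    0.5777    0.5777    0.2888
  E        0.005662     0.686     7.838     6.198
  solve Keq expr → x = 0.2888; check Q = 3.1640e+04
Then remove 0.001608 M of G.
Step 2:
                  G         D         J         M
  I        0.004054     0.686     7.838     6.198
  C        0.001551 -0.003102 -0.003102 -0.001551
  E        0.005605    0.6829     7.835     6.196
  solve Keq expr → x = -0.001551; check Q = 3.1640e+04
Then change container volume by factor 2 (V_new/V_old).
Step 3:
                  G         D         J         M
  I        0.002803    0.3414     3.917     3.098
  C       -0.002621  0.005243  0.005243  0.002621
  E       1.8123e-04    0.3467     3.923     3.101
  solve Keq expr → x = 0.002621; check Q = 3.1640e+04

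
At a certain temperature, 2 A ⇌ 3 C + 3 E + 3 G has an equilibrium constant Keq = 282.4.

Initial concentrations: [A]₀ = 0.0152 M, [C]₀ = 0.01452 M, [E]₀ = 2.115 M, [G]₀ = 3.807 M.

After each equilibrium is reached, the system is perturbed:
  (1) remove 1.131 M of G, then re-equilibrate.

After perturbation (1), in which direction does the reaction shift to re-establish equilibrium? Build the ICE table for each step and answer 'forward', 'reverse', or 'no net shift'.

Q₀ = 6.917 vs Keq = 282.4 ⇒ Q<K, forward
Step 1:
                   A          C          E          G
  init        0.0152    0.01452      2.115      3.807
  Δ        -0.008822    0.01323    0.01323    0.01323
  eq        0.006378    0.02775      2.128       3.82
  solve Keq expr → x = 0.004411; check Q = 282.4
Then remove 1.131 M of G.
Step 2:
                   A          C          E          G
  init      0.006378    0.02775      2.128      2.689
  Δ        -0.001975   0.002963   0.002963   0.002963
  eq        0.004403    0.03072      2.131      2.692
  solve Keq expr → x = 9.8775e-04; check Q = 282.4

Direction: forward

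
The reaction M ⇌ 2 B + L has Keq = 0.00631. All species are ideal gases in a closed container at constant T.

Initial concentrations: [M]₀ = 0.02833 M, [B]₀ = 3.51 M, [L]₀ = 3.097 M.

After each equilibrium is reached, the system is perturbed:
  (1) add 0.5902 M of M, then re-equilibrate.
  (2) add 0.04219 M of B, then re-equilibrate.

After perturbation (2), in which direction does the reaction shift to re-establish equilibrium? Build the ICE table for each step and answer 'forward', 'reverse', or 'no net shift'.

Q₀ = 1347 vs Keq = 0.00631 ⇒ Q>K, reverse
Step 1:
                    M           B           L
  I           0.02833        3.51       3.097
  C             1.711      -3.421      -1.711
  E             1.739     0.08896       1.386
  solve Keq expr → x = -1.711; check Q = 0.00631
Then add 0.5902 M of M.
Step 2:
                    M           B           L
  I             2.329     0.08896       1.386
  C         -0.006797     0.01359    0.006797
  E             2.322      0.1026       1.393
  solve Keq expr → x = 0.006797; check Q = 0.00631
Then add 0.04219 M of B.
Step 3:
                    M           B           L
  I             2.322      0.1447       1.393
  C           0.02049    -0.04097    -0.02049
  E             2.343      0.1038       1.373
  solve Keq expr → x = -0.02049; check Q = 0.00631

Direction: reverse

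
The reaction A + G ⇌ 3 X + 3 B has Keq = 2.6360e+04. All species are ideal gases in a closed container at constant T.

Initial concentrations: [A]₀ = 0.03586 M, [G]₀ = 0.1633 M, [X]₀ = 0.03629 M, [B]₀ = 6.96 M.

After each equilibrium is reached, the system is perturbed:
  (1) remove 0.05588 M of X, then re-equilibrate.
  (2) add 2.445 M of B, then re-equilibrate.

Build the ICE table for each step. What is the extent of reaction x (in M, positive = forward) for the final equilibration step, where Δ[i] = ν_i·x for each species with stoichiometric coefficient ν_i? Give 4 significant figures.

Q₀ = 2.752 vs Keq = 2.6360e+04 ⇒ Q<K, forward
Step 1:
                  A         G         X         B
  init      0.03586    0.1633   0.03629      6.96
  Δ        -0.03555  -0.03555    0.1067    0.1067
  eq      3.0614e-04    0.1277     0.143     7.067
  solve Keq expr → x = 0.03555; check Q = 2.6360e+04
Then remove 0.05588 M of X.
Step 2:
                  A         G         X         B
  init    3.0614e-04    0.1277   0.08707     7.067
  Δ       -2.3511e-04 -2.3511e-04 7.0533e-04 7.0533e-04
  eq      7.1027e-05    0.1275   0.08778     7.067
  solve Keq expr → x = 2.3511e-04; check Q = 2.6360e+04
Then add 2.445 M of B.
Step 3:
                  A         G         X         B
  init    7.1027e-05    0.1275   0.08778     9.512
  Δ       1.0024e-04 1.0024e-04 -3.0071e-04 -3.0071e-04
  eq      1.7126e-04    0.1276   0.08748     9.512
  solve Keq expr → x = -1.0024e-04; check Q = 2.6360e+04

x = -1.0024e-04 M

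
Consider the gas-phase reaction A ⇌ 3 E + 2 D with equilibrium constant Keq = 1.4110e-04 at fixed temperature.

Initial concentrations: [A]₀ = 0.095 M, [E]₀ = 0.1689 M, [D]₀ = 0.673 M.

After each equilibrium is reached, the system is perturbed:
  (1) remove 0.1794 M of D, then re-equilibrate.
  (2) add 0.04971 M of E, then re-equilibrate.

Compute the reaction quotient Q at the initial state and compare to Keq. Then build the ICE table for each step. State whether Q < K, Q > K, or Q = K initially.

Q₀ = 0.02297 vs Keq = 1.4110e-04 ⇒ Q>K, reverse
Step 1:
                    A           E           D
  Initial       0.095      0.1689       0.673
  Change      0.04348     -0.1304    -0.08696
  Equil        0.1385     0.03846       0.586
  solve Keq expr → x = -0.04348; check Q = 1.4110e-04
Then remove 0.1794 M of D.
Step 2:
                    A           E           D
  Initial      0.1385     0.03846      0.4066
  Change    -0.003238    0.009715    0.006477
  Equil        0.1352     0.04818      0.4131
  solve Keq expr → x = 0.003238; check Q = 1.4110e-04
Then add 0.04971 M of E.
Step 3:
                    A           E           D
  Initial      0.1352     0.09789      0.4131
  Change      0.01513    -0.04538    -0.03025
  Equil        0.1504      0.0525      0.3829
  solve Keq expr → x = -0.01513; check Q = 1.4110e-04

Q₀ = 0.02297; Q > K (proceeds reverse)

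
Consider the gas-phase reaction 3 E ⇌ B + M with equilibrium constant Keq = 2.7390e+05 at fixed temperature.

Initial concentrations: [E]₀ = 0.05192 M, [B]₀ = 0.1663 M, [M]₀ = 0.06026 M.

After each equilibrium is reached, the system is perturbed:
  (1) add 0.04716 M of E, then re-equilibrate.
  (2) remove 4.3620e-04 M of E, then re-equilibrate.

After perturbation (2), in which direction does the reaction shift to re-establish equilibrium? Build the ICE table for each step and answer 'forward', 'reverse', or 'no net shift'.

Direction: reverse

Q₀ = 71.6 vs Keq = 2.7390e+05 ⇒ Q<K, forward
Step 1:
                   E          B          M
  Initial    0.05192     0.1663    0.06026
  Change    -0.04822    0.01607    0.01607
  Equil     0.003704     0.1824    0.07633
  solve Keq expr → x = 0.01607; check Q = 2.7390e+05
Then add 0.04716 M of E.
Step 2:
                   E          B          M
  Initial    0.05086     0.1824    0.07633
  Change    -0.04681     0.0156     0.0156
  Equil      0.00405      0.198    0.09194
  solve Keq expr → x = 0.0156; check Q = 2.7390e+05
Then remove 4.3620e-04 M of E.
Step 3:
                   E          B          M
  Initial   0.003614      0.198    0.09194
  Change  4.3309e-04 -1.4436e-04 -1.4436e-04
  Equil     0.004047     0.1978    0.09179
  solve Keq expr → x = -1.4436e-04; check Q = 2.7390e+05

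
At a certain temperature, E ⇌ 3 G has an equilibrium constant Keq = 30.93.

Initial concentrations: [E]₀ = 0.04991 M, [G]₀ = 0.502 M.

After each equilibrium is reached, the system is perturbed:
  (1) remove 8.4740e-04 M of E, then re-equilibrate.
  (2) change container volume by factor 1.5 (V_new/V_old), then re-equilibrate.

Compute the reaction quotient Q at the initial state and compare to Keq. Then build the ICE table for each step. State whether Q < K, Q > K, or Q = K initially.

Q₀ = 2.535 vs Keq = 30.93 ⇒ Q<K, forward
Step 1:
                   E          G
  I          0.04991      0.502
  C         -0.04191     0.1257
  E         0.007998     0.6277
  solve Keq expr → x = 0.04191; check Q = 30.93
Then remove 8.4740e-04 M of E.
Step 2:
                   E          G
  I          0.00715     0.6277
  C       7.6051e-04  -0.002282
  E         0.007911     0.6255
  solve Keq expr → x = -7.6051e-04; check Q = 30.93
Then change container volume by factor 1.5 (V_new/V_old).
Step 3:
                   E          G
  I         0.005274      0.417
  C        -0.002786   0.008358
  E         0.002488     0.4253
  solve Keq expr → x = 0.002786; check Q = 30.93

Q₀ = 2.535; Q < K (proceeds forward)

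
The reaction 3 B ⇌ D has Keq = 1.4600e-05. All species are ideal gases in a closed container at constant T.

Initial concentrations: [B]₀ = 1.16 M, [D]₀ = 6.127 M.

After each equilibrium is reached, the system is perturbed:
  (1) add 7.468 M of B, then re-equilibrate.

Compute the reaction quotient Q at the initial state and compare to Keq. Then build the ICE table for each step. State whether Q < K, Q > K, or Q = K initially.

Q₀ = 3.925; Q > K (proceeds reverse)

Q₀ = 3.925 vs Keq = 1.4600e-05 ⇒ Q>K, reverse
Step 1:
                  B         D
  I            1.16     6.127
  C           18.07    -6.023
  E           19.23    0.1038
  solve Keq expr → x = -6.023; check Q = 1.4600e-05
Then add 7.468 M of B.
Step 2:
                  B         D
  I            26.7    0.1038
  C          -0.478    0.1593
  E           26.22    0.2632
  solve Keq expr → x = 0.1593; check Q = 1.4600e-05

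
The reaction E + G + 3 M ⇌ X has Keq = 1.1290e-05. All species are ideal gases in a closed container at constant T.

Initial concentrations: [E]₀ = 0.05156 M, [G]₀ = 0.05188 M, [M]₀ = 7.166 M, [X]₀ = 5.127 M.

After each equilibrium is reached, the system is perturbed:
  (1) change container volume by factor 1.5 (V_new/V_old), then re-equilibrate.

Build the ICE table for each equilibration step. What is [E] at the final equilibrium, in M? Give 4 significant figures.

Q₀ = 5.209 vs Keq = 1.1290e-05 ⇒ Q>K, reverse
Step 1:
                   E          G          M          X
  init       0.05156    0.05188      7.166      5.127
  Δ             3.92       3.92      11.76      -3.92
  eq           3.971      3.972      18.93      1.207
  solve Keq expr → x = -3.92; check Q = 1.1290e-05
Then change container volume by factor 1.5 (V_new/V_old).
Step 2:
                   E          G          M          X
  init         2.648      2.648      12.62     0.8048
  Δ           0.4929     0.4929      1.479    -0.4929
  eq            3.14      3.141       14.1     0.3119
  solve Keq expr → x = -0.4929; check Q = 1.1290e-05

[E]_eq = 3.14 M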